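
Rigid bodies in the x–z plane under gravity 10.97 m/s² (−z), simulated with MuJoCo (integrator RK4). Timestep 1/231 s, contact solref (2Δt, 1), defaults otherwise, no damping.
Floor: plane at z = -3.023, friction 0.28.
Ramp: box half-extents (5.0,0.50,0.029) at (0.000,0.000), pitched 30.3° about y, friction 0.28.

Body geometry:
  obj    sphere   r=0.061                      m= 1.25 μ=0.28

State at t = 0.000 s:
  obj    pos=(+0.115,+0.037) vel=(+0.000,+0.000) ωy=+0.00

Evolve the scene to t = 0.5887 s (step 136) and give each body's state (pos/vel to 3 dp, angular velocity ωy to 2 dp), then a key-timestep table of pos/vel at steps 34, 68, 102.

State at t = 0.5887 s:
  obj    pos=(+0.707,-0.309) vel=(+2.010,-1.174) ωy=+38.14

Key-timestep trajectory:
   step    t(s)  obj.x    obj.z    obj.vx   obj.vz 
     34  0.1472   +0.152  +0.015  +0.503  -0.294
     68  0.2944   +0.263  -0.049  +1.005  -0.587
    102  0.4416   +0.448  -0.157  +1.507  -0.881


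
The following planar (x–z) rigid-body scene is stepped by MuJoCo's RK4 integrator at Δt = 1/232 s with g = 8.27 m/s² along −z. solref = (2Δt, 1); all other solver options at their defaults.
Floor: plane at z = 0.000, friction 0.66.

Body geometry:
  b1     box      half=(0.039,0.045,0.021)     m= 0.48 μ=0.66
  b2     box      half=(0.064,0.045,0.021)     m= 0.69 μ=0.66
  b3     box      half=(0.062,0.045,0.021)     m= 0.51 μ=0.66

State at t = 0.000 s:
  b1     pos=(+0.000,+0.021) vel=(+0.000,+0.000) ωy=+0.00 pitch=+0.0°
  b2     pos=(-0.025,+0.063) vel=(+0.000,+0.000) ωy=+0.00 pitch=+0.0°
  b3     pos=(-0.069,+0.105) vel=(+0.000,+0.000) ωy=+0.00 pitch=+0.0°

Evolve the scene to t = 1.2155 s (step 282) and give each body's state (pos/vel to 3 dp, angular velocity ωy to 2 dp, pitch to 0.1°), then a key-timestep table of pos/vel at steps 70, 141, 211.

State at t = 1.2155 s:
  b1     pos=(+0.001,+0.021) vel=(+0.001,+0.000) ωy=+0.00 pitch=+0.0°
  b2     pos=(-0.049,+0.061) vel=(+0.000,+0.000) ωy=+0.01 pitch=-47.1°
  b3     pos=(-0.108,+0.060) vel=(+0.000,+0.000) ωy=+0.01 pitch=-47.1°

Key-timestep trajectory:
   step    t(s)  b1.x    b1.z    b1.vx   b1.vz   b2.x    b2.z    b2.vx   b2.vz   b3.x    b3.z    b3.vx   b3.vz 
     70  0.3017   +0.000  +0.021  +0.000  +0.000   -0.044  +0.066  -0.188  -0.069   -0.106  +0.064  -0.239  -0.558
    141  0.6078   +0.000  +0.021  +0.001  +0.001   -0.046  +0.064  -0.008  -0.027   -0.107  +0.060  -0.008  -0.005
    211  0.9095   +0.000  +0.021  +0.001  +0.000   -0.049  +0.061  +0.000  +0.000   -0.108  +0.060  +0.000  +0.000


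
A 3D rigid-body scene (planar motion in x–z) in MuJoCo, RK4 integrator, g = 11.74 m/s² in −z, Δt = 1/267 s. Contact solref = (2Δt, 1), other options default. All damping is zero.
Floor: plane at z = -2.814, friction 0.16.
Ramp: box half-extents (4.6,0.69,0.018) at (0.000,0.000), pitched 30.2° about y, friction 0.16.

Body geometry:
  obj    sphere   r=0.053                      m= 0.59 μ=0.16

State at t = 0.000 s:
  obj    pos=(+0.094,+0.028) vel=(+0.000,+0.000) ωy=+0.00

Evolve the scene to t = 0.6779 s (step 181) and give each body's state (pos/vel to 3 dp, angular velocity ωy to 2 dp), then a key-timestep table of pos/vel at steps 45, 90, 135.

State at t = 0.6779 s:
  obj    pos=(+0.946,-0.468) vel=(+2.510,-1.463) ωy=+51.77

Key-timestep trajectory:
   step    t(s)  obj.x    obj.z    obj.vx   obj.vz 
     45  0.1685   +0.147  -0.003  +0.626  -0.363
     90  0.3371   +0.305  -0.095  +1.246  -0.736
    135  0.5056   +0.568  -0.248  +1.876  -1.083


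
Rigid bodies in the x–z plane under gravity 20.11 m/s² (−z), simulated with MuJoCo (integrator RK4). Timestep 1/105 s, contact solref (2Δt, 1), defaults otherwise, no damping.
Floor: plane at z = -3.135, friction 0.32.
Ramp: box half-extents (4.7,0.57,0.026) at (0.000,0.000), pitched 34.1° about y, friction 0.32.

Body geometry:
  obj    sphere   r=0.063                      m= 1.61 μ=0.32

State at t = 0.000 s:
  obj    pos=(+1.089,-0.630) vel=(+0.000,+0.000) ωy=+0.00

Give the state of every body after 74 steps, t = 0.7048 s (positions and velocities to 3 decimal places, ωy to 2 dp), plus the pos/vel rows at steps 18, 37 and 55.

State at t = 0.7048 s:
  obj    pos=(+2.746,-1.752) vel=(+4.700,-3.182) ωy=+90.04

Key-timestep trajectory:
   step    t(s)  obj.x    obj.z    obj.vx   obj.vz 
     18  0.1714   +1.187  -0.696  +1.144  -0.775
     37  0.3524   +1.503  -0.910  +2.351  -1.591
     55  0.5238   +2.004  -1.250  +3.494  -2.365


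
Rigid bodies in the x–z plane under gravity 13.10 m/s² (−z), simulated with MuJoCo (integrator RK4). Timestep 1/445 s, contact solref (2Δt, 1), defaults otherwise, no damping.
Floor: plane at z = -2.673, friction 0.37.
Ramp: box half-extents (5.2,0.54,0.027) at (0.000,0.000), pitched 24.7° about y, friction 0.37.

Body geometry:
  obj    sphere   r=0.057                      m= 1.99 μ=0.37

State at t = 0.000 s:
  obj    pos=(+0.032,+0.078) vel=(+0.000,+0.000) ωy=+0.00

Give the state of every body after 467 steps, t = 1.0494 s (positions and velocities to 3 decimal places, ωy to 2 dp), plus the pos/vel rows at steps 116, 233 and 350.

State at t = 1.0494 s:
  obj    pos=(+1.988,-0.822) vel=(+3.728,-1.715) ωy=+71.98

Key-timestep trajectory:
   step    t(s)  obj.x    obj.z    obj.vx   obj.vz 
    116  0.2607   +0.153  +0.022  +0.926  -0.426
    233  0.5236   +0.519  -0.146  +1.860  -0.856
    350  0.7865   +1.131  -0.428  +2.794  -1.285


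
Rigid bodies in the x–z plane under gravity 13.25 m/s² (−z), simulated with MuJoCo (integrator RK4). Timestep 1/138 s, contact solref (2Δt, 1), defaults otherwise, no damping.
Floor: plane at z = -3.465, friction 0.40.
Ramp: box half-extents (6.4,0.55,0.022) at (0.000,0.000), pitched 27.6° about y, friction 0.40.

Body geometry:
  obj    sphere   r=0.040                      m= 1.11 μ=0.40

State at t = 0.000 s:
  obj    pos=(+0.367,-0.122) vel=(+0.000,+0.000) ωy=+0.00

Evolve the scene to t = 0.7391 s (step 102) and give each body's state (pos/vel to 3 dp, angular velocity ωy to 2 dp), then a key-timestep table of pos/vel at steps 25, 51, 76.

State at t = 0.7391 s:
  obj    pos=(+1.429,-0.677) vel=(+2.872,-1.501) ωy=+81.01

Key-timestep trajectory:
   step    t(s)  obj.x    obj.z    obj.vx   obj.vz 
     25  0.1812   +0.431  -0.155  +0.704  -0.368
     51  0.3696   +0.632  -0.261  +1.436  -0.751
     76  0.5507   +0.956  -0.430  +2.140  -1.119


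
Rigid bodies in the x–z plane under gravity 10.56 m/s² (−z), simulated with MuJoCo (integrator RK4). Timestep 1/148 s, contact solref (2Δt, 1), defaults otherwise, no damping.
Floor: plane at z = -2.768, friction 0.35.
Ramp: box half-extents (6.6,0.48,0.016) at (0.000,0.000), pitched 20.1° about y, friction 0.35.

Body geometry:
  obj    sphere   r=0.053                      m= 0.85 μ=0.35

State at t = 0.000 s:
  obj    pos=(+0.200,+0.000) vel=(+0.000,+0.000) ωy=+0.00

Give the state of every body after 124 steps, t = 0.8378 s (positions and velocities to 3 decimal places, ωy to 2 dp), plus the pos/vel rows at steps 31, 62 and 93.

State at t = 0.8378 s:
  obj    pos=(+1.055,-0.312) vel=(+2.040,-0.746) ωy=+40.97

Key-timestep trajectory:
   step    t(s)  obj.x    obj.z    obj.vx   obj.vz 
     31  0.2095   +0.254  -0.019  +0.510  -0.187
     62  0.4189   +0.414  -0.078  +1.020  -0.373
     93  0.6284   +0.681  -0.176  +1.530  -0.560


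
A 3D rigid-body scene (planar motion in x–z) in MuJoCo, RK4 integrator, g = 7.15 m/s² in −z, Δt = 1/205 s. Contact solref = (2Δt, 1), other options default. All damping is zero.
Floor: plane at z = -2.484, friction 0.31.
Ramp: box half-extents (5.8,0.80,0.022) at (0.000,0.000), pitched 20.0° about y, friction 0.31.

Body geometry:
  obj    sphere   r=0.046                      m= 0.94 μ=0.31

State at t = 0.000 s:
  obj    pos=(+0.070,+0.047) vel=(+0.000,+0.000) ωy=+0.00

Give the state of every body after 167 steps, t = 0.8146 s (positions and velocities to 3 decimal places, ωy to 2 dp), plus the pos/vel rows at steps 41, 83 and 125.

State at t = 0.8146 s:
  obj    pos=(+0.615,-0.151) vel=(+1.337,-0.487) ωy=+30.93

Key-timestep trajectory:
   step    t(s)  obj.x    obj.z    obj.vx   obj.vz 
     41  0.2000   +0.103  +0.035  +0.328  -0.120
     83  0.4049   +0.205  -0.002  +0.665  -0.242
    125  0.6098   +0.375  -0.064  +1.001  -0.364


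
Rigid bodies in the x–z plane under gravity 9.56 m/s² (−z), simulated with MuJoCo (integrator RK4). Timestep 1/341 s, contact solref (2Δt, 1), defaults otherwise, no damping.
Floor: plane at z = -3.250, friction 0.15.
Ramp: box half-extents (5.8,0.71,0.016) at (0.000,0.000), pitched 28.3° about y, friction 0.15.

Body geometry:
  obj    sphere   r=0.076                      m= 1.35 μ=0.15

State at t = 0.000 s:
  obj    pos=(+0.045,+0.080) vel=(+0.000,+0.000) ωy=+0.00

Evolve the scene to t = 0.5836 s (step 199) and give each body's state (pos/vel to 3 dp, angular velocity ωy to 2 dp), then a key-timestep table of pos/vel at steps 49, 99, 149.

State at t = 0.5836 s:
  obj    pos=(+0.536,-0.184) vel=(+1.680,-0.910) ωy=+24.14

Key-timestep trajectory:
   step    t(s)  obj.x    obj.z    obj.vx   obj.vz 
     49  0.1437   +0.075  +0.064  +0.415  -0.224
     99  0.2903   +0.167  +0.015  +0.835  -0.458
    149  0.4370   +0.321  -0.068  +1.258  -0.684


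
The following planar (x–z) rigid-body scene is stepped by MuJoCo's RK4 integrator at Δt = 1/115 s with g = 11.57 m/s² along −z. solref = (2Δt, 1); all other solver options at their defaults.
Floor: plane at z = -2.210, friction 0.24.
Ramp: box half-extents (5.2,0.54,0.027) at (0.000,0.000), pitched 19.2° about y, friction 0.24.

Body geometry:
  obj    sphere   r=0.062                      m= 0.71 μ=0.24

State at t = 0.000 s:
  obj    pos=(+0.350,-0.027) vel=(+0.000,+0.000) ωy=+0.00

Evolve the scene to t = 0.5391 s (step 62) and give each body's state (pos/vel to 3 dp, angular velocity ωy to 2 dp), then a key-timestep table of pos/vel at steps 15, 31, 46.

State at t = 0.5391 s:
  obj    pos=(+0.723,-0.158) vel=(+1.384,-0.482) ωy=+23.62

Key-timestep trajectory:
   step    t(s)  obj.x    obj.z    obj.vx   obj.vz 
     15  0.1304   +0.372  -0.035  +0.335  -0.116
     31  0.2696   +0.443  -0.060  +0.692  -0.241
     46  0.4000   +0.555  -0.099  +1.027  -0.358


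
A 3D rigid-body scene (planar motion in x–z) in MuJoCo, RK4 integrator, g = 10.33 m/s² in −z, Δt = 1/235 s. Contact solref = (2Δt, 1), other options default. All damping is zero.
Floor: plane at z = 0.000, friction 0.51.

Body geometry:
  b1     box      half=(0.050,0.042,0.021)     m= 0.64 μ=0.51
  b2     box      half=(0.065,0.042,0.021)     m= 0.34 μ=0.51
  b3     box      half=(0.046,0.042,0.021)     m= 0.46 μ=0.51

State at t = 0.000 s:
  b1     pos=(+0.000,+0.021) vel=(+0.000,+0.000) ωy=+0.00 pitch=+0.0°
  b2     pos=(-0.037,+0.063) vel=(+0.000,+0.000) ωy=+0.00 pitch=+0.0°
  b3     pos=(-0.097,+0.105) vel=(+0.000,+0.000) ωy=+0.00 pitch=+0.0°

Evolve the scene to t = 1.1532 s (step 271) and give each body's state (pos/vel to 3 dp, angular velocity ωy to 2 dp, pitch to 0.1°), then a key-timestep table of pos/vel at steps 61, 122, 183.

State at t = 1.1532 s:
  b1     pos=(+0.000,+0.021) vel=(+0.000,+0.000) ωy=+0.00 pitch=+0.0°
  b2     pos=(-0.060,+0.061) vel=(+0.000,+0.000) ωy=+0.01 pitch=-45.9°
  b3     pos=(-0.132,+0.048) vel=(+0.000,+0.000) ωy=+0.01 pitch=-45.9°

Key-timestep trajectory:
   step    t(s)  b1.x    b1.z    b1.vx   b1.vz   b2.x    b2.z    b2.vx   b2.vz   b3.x    b3.z    b3.vx   b3.vz 
     61  0.2596   +0.000  +0.021  +0.000  +0.000   -0.070  +0.067  -0.060  +0.011   -0.137  +0.049  -0.019  +0.005
    122  0.5191   +0.000  +0.021  +0.000  +0.000   -0.060  +0.061  -0.015  -0.010   -0.132  +0.048  -0.002  -0.001
    183  0.7787   +0.000  +0.021  +0.000  +0.000   -0.060  +0.061  +0.000  +0.000   -0.132  +0.048  +0.000  +0.000


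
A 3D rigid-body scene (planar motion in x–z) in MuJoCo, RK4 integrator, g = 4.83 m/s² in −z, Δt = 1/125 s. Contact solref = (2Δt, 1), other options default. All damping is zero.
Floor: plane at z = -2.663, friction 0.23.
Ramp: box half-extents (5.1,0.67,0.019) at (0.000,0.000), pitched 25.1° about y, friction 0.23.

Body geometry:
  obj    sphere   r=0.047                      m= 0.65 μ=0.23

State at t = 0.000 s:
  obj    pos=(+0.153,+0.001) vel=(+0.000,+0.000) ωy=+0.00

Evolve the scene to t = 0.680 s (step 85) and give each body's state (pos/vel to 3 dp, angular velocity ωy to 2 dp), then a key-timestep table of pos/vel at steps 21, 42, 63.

State at t = 0.680 s:
  obj    pos=(+0.460,-0.142) vel=(+0.901,-0.422) ωy=+21.16

Key-timestep trajectory:
   step    t(s)  obj.x    obj.z    obj.vx   obj.vz 
     21  0.1680   +0.172  -0.008  +0.223  -0.104
     42  0.3360   +0.228  -0.034  +0.445  -0.209
     63  0.5040   +0.321  -0.078  +0.668  -0.313


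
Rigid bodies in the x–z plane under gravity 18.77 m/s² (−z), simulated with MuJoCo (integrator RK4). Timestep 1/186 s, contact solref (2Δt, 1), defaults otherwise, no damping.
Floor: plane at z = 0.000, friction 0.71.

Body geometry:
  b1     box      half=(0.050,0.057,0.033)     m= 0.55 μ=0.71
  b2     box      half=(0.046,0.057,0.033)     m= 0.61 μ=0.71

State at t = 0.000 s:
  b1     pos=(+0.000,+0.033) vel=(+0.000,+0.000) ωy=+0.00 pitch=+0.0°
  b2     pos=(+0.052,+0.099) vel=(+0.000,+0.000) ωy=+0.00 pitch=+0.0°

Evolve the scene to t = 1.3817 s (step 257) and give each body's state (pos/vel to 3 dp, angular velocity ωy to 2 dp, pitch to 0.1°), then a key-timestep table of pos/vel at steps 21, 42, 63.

State at t = 1.3817 s:
  b1     pos=(+0.000,+0.033) vel=(+0.000,+0.000) ωy=+0.00 pitch=+0.0°
  b2     pos=(+0.094,+0.046) vel=(+0.000,+0.000) ωy=+0.00 pitch=+90.0°

Key-timestep trajectory:
   step    t(s)  b1.x    b1.z    b1.vx   b1.vz   b2.x    b2.z    b2.vx   b2.vz 
     21  0.1129   +0.000  +0.033  +0.000  +0.000   +0.057  +0.098  +0.110  -0.023
     42  0.2258   +0.000  +0.033  +0.000  +0.000   +0.085  +0.071  +0.333  -0.850
     63  0.3387   +0.000  +0.033  +0.000  +0.000   +0.094  +0.046  -0.251  -0.172


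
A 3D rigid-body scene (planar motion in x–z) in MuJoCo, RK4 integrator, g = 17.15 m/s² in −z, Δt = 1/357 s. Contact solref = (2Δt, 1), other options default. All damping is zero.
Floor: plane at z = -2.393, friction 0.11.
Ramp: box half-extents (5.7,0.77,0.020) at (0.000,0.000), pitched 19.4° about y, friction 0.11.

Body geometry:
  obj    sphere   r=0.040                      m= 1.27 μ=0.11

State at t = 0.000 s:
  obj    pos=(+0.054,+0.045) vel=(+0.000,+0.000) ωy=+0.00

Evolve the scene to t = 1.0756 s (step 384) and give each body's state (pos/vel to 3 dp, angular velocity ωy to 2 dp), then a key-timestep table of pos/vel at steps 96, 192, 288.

State at t = 1.0756 s:
  obj    pos=(+2.274,-0.737) vel=(+4.128,-1.454) ωy=+109.40

Key-timestep trajectory:
   step    t(s)  obj.x    obj.z    obj.vx   obj.vz 
     96  0.2689   +0.193  -0.004  +1.032  -0.364
    192  0.5378   +0.609  -0.151  +2.064  -0.727
    288  0.8067   +1.303  -0.395  +3.096  -1.090


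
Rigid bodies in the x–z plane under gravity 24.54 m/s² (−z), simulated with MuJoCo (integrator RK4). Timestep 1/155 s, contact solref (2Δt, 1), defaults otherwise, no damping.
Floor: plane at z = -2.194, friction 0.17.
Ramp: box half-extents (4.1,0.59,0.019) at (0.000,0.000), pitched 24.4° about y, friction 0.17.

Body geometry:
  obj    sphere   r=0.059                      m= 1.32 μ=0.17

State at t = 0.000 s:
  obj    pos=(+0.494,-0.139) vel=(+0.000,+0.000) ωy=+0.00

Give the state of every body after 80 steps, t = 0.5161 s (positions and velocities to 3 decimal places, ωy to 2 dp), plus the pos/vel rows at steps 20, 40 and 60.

State at t = 0.5161 s:
  obj    pos=(+1.373,-0.537) vel=(+3.404,-1.544) ωy=+63.30

Key-timestep trajectory:
   step    t(s)  obj.x    obj.z    obj.vx   obj.vz 
     20  0.1290   +0.549  -0.163  +0.852  -0.386
     40  0.2581   +0.714  -0.238  +1.702  -0.772
     60  0.3871   +0.989  -0.363  +2.553  -1.158


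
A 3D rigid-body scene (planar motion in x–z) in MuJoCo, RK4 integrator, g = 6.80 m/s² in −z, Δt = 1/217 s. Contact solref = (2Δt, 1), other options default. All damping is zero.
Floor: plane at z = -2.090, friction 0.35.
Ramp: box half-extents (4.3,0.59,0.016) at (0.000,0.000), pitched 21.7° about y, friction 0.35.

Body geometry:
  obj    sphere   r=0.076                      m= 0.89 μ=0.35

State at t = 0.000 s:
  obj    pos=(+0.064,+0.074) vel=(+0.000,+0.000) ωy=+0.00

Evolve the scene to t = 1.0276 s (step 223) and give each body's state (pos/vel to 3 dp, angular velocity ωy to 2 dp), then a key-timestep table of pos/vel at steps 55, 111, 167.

State at t = 1.0276 s:
  obj    pos=(+0.945,-0.277) vel=(+1.715,-0.682) ωy=+24.28

Key-timestep trajectory:
   step    t(s)  obj.x    obj.z    obj.vx   obj.vz 
     55  0.2535   +0.118  +0.052  +0.423  -0.168
    111  0.5115   +0.282  -0.013  +0.854  -0.340
    167  0.7696   +0.558  -0.123  +1.284  -0.511


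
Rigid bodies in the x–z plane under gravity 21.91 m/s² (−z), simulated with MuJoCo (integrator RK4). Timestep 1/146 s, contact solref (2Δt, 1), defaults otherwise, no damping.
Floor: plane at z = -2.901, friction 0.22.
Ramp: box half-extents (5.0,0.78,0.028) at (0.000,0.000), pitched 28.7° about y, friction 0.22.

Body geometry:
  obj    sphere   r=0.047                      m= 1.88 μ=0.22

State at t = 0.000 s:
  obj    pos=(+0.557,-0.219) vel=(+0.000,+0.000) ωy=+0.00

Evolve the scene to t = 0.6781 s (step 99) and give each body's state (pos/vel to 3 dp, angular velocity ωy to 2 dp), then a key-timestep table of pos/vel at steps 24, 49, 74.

State at t = 0.6781 s:
  obj    pos=(+2.073,-1.049) vel=(+4.470,-2.447) ωy=+108.37

Key-timestep trajectory:
   step    t(s)  obj.x    obj.z    obj.vx   obj.vz 
     24  0.1644   +0.646  -0.268  +1.084  -0.594
     49  0.3356   +0.928  -0.423  +2.213  -1.212
     74  0.5068   +1.404  -0.683  +3.342  -1.830


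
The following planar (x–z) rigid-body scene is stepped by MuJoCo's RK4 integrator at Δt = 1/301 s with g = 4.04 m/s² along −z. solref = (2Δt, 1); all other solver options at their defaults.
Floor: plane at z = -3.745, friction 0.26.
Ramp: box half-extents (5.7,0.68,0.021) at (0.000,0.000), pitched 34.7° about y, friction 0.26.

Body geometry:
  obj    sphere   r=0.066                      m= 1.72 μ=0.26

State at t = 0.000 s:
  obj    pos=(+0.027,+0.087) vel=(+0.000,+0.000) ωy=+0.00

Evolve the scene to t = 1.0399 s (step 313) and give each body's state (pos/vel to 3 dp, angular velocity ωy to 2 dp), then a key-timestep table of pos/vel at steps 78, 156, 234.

State at t = 1.0399 s:
  obj    pos=(+0.757,-0.419) vel=(+1.405,-0.973) ωy=+25.88

Key-timestep trajectory:
   step    t(s)  obj.x    obj.z    obj.vx   obj.vz 
     78  0.2591   +0.072  +0.056  +0.350  -0.242
    156  0.5183   +0.208  -0.039  +0.700  -0.485
    234  0.7774   +0.435  -0.196  +1.050  -0.727


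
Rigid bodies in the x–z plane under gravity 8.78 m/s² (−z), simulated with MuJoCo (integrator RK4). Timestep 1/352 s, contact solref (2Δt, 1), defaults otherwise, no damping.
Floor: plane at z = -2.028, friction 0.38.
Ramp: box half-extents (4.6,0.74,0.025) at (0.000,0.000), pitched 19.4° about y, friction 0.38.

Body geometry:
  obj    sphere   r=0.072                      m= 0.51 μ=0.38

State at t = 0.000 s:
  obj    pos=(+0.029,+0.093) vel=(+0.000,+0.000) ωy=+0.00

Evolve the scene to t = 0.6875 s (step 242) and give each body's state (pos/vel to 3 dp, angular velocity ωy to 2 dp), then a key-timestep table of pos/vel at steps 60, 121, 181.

State at t = 0.6875 s:
  obj    pos=(+0.493,-0.071) vel=(+1.351,-0.476) ωy=+19.89

Key-timestep trajectory:
   step    t(s)  obj.x    obj.z    obj.vx   obj.vz 
     60  0.1705   +0.057  +0.083  +0.335  -0.118
    121  0.3438   +0.145  +0.052  +0.675  -0.238
    181  0.5142   +0.289  +0.001  +1.010  -0.356


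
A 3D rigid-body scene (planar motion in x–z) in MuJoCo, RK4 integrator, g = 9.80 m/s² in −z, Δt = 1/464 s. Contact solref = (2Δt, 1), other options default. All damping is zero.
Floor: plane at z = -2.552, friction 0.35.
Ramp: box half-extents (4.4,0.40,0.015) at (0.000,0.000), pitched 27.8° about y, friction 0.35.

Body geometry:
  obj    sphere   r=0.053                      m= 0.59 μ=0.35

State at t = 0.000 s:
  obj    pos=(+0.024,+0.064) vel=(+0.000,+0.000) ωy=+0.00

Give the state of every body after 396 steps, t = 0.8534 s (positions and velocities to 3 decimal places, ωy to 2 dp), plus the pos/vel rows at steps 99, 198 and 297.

State at t = 0.8534 s:
  obj    pos=(+1.076,-0.490) vel=(+2.465,-1.300) ωy=+52.57

Key-timestep trajectory:
   step    t(s)  obj.x    obj.z    obj.vx   obj.vz 
     99  0.2134   +0.090  +0.030  +0.616  -0.325
    198  0.4267   +0.287  -0.074  +1.232  -0.650
    297  0.6401   +0.616  -0.248  +1.849  -0.975


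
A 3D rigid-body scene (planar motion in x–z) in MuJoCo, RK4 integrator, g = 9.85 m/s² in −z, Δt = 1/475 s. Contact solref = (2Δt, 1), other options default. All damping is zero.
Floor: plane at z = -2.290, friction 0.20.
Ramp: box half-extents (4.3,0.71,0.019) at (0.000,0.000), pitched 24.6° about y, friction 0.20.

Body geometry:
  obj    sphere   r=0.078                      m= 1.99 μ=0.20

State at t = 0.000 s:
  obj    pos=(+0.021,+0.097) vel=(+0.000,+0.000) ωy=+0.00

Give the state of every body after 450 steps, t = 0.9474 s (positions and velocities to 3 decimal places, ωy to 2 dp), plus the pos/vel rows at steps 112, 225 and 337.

State at t = 0.9474 s:
  obj    pos=(+1.216,-0.450) vel=(+2.523,-1.155) ωy=+35.57

Key-timestep trajectory:
   step    t(s)  obj.x    obj.z    obj.vx   obj.vz 
    112  0.2358   +0.095  +0.063  +0.628  -0.288
    225  0.4737   +0.320  -0.040  +1.262  -0.578
    337  0.7095   +0.691  -0.210  +1.889  -0.865


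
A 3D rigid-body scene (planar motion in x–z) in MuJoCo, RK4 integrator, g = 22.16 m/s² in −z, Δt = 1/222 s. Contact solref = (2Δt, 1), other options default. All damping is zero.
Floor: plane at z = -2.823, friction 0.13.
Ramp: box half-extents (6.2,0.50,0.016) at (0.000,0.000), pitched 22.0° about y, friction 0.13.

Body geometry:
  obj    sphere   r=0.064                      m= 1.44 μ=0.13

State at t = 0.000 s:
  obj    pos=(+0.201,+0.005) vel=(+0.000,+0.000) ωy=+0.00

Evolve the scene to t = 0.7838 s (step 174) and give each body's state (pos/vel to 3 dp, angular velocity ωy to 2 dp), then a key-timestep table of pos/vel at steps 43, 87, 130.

State at t = 0.7838 s:
  obj    pos=(+1.890,-0.677) vel=(+4.310,-1.741) ωy=+72.59

Key-timestep trajectory:
   step    t(s)  obj.x    obj.z    obj.vx   obj.vz 
     43  0.1937   +0.304  -0.037  +1.065  -0.430
     87  0.3919   +0.623  -0.166  +2.155  -0.871
    130  0.5856   +1.144  -0.376  +3.220  -1.301


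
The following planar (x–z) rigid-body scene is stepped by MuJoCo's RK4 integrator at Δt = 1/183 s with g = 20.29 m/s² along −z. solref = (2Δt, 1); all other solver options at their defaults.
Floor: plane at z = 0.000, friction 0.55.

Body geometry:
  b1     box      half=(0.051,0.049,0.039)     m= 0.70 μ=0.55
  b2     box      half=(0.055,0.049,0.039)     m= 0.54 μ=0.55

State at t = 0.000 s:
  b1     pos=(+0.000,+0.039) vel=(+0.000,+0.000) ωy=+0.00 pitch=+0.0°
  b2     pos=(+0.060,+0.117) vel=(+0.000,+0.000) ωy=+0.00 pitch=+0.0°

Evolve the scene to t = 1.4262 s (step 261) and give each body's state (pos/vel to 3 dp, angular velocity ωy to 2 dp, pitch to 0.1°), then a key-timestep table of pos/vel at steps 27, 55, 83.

State at t = 1.4262 s:
  b1     pos=(+0.000,+0.039) vel=(+0.000,+0.000) ωy=+0.00 pitch=+0.0°
  b2     pos=(+0.113,+0.055) vel=(+0.000,+0.000) ωy=+0.00 pitch=+90.0°

Key-timestep trajectory:
   step    t(s)  b1.x    b1.z    b1.vx   b1.vz   b2.x    b2.z    b2.vx   b2.vz 
     27  0.1475   +0.000  +0.039  +0.000  +0.000   +0.090  +0.092  +0.373  -0.762
     55  0.3005   +0.000  +0.039  +0.000  +0.000   +0.139  +0.066  +0.037  +0.010
     83  0.4536   +0.000  +0.039  +0.000  +0.000   +0.109  +0.056  -0.062  +0.130


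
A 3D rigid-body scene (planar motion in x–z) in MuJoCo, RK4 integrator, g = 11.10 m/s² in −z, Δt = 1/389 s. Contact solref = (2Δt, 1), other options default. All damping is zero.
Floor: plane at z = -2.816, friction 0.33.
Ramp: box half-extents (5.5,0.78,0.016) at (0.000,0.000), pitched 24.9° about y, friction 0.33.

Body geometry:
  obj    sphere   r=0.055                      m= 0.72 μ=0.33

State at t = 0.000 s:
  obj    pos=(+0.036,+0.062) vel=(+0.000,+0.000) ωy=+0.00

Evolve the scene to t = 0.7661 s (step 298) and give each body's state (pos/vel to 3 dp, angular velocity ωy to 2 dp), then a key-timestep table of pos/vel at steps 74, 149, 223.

State at t = 0.7661 s:
  obj    pos=(+0.924,-0.351) vel=(+2.320,-1.077) ωy=+46.49

Key-timestep trajectory:
   step    t(s)  obj.x    obj.z    obj.vx   obj.vz 
     74  0.1902   +0.091  +0.036  +0.576  -0.267
    149  0.3830   +0.258  -0.042  +1.160  -0.538
    223  0.5733   +0.533  -0.169  +1.736  -0.806


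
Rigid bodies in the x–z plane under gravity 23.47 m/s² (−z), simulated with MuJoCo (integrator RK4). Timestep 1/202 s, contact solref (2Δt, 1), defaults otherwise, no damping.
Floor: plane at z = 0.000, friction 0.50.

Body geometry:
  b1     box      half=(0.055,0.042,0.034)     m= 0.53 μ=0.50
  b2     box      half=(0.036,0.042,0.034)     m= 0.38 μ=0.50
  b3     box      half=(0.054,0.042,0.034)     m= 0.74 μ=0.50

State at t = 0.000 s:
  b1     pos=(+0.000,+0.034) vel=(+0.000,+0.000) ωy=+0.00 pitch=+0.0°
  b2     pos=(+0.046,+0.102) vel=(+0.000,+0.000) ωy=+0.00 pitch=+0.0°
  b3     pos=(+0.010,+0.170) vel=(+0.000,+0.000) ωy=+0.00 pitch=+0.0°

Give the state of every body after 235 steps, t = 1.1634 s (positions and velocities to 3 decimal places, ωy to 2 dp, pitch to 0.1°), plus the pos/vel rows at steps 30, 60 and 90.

State at t = 1.1634 s:
  b1     pos=(+0.000,+0.034) vel=(+0.000,+0.000) ωy=+0.00 pitch=+0.0°
  b2     pos=(+0.046,+0.102) vel=(+0.000,+0.000) ωy=+0.00 pitch=+0.0°
  b3     pos=(-0.136,+0.034) vel=(+0.000,+0.000) ωy=+0.00 pitch=+180.0°

Key-timestep trajectory:
   step    t(s)  b1.x    b1.z    b1.vx   b1.vz   b2.x    b2.z    b2.vx   b2.vz   b3.x    b3.z    b3.vx   b3.vz 
     30  0.1485   +0.000  +0.034  +0.000  +0.000   +0.046  +0.102  +0.000  +0.000   +0.009  +0.170  -0.024  -0.001
     60  0.2970   +0.000  +0.034  +0.001  +0.000   +0.046  +0.102  +0.003  +0.000   -0.008  +0.164  -0.289  -0.183
     90  0.4455   +0.000  +0.034  +0.000  +0.000   +0.046  +0.102  +0.000  +0.000   -0.095  +0.106  -0.772  -0.783


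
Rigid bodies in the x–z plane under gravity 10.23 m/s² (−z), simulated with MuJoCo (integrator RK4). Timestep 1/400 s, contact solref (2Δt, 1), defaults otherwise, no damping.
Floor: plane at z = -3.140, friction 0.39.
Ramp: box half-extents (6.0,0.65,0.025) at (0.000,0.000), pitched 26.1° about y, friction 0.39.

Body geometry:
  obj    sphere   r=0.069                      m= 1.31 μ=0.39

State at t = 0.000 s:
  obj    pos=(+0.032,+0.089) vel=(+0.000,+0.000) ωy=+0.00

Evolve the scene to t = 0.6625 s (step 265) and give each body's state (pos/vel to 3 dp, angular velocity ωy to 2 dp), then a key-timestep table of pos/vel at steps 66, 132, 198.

State at t = 0.6625 s:
  obj    pos=(+0.666,-0.221) vel=(+1.913,-0.937) ωy=+30.86

Key-timestep trajectory:
   step    t(s)  obj.x    obj.z    obj.vx   obj.vz 
     66  0.1650   +0.071  +0.070  +0.476  -0.233
    132  0.3300   +0.189  +0.012  +0.953  -0.467
    198  0.4950   +0.386  -0.084  +1.429  -0.700


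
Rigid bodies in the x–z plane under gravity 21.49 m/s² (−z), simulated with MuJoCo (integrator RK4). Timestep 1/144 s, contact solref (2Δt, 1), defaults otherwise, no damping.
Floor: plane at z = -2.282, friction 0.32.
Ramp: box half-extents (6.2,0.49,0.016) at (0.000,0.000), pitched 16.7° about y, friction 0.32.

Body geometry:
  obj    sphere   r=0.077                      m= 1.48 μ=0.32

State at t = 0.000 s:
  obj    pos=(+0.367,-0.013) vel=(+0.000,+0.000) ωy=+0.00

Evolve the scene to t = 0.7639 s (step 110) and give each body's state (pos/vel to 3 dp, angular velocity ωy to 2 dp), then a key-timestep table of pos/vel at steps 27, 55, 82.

State at t = 0.7639 s:
  obj    pos=(+1.600,-0.383) vel=(+3.227,-0.968) ωy=+43.75

Key-timestep trajectory:
   step    t(s)  obj.x    obj.z    obj.vx   obj.vz 
     27  0.1875   +0.441  -0.035  +0.792  -0.238
     55  0.3819   +0.675  -0.106  +1.614  -0.484
     82  0.5694   +1.052  -0.219  +2.406  -0.722


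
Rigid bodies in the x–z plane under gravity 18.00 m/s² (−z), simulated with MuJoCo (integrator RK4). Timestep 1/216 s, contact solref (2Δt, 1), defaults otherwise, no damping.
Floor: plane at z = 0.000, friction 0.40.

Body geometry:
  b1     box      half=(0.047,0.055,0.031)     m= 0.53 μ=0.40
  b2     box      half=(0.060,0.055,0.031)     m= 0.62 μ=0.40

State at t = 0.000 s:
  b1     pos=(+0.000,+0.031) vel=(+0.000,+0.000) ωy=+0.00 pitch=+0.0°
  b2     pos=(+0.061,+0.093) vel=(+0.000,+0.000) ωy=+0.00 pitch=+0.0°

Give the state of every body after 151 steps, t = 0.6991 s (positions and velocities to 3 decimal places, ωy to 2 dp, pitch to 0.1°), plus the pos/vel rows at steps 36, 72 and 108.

State at t = 0.6991 s:
  b1     pos=(+0.000,+0.031) vel=(+0.000,+0.000) ωy=+0.00 pitch=+0.0°
  b2     pos=(+0.124,+0.060) vel=(+0.000,+0.000) ωy=+0.00 pitch=+90.0°

Key-timestep trajectory:
   step    t(s)  b1.x    b1.z    b1.vx   b1.vz   b2.x    b2.z    b2.vx   b2.vz 
     36  0.1667   +0.000  +0.031  +0.000  +0.000   +0.095  +0.067  +0.313  +0.020
     72  0.3333   +0.000  +0.031  +0.000  +0.000   +0.138  +0.065  -0.014  -0.004
    108  0.5000   +0.000  +0.031  +0.000  +0.000   +0.121  +0.062  +0.158  -0.089


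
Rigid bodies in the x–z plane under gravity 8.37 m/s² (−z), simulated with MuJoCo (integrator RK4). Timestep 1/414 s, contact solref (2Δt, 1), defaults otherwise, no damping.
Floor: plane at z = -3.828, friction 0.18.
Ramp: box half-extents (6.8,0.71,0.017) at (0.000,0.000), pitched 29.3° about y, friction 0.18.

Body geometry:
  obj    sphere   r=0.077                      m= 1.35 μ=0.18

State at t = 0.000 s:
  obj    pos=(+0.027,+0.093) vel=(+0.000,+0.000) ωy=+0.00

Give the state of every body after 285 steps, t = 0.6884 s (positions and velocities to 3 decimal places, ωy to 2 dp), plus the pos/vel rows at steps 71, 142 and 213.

State at t = 0.6884 s:
  obj    pos=(+0.632,-0.247) vel=(+1.757,-0.986) ωy=+26.15

Key-timestep trajectory:
   step    t(s)  obj.x    obj.z    obj.vx   obj.vz 
     71  0.1715   +0.064  +0.072  +0.438  -0.246
    142  0.3430   +0.177  +0.008  +0.875  -0.491
    213  0.5145   +0.365  -0.097  +1.313  -0.737


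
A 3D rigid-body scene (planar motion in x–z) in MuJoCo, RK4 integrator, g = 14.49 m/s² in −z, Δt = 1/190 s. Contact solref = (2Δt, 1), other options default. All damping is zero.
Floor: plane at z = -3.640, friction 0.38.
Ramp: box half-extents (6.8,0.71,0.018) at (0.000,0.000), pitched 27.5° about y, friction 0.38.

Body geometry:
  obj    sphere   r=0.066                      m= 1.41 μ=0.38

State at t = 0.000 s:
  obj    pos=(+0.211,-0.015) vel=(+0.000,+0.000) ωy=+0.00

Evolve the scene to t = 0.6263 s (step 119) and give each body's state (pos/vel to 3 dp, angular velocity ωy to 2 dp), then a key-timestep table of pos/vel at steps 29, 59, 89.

State at t = 0.6263 s:
  obj    pos=(+1.043,-0.448) vel=(+2.655,-1.382) ωy=+45.34

Key-timestep trajectory:
   step    t(s)  obj.x    obj.z    obj.vx   obj.vz 
     29  0.1526   +0.260  -0.041  +0.647  -0.337
     59  0.3105   +0.415  -0.122  +1.317  -0.685
     89  0.4684   +0.676  -0.257  +1.986  -1.034


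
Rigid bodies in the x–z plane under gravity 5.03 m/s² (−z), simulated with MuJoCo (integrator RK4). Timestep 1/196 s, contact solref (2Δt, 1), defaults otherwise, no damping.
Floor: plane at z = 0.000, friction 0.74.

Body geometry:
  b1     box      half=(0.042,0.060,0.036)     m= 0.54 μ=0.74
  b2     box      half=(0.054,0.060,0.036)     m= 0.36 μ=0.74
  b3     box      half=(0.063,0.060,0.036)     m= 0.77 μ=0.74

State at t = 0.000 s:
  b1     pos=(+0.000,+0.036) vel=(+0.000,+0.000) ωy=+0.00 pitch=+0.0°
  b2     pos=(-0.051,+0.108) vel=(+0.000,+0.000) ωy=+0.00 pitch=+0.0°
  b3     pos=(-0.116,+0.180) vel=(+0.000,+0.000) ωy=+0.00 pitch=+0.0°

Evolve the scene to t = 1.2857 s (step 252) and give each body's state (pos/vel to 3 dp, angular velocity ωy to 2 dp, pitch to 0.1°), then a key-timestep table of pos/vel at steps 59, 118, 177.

State at t = 1.2857 s:
  b1     pos=(+0.000,+0.036) vel=(+0.000,+0.000) ωy=+0.00 pitch=+0.0°
  b2     pos=(-0.100,+0.054) vel=(+0.000,+0.000) ωy=+0.00 pitch=-90.0°
  b3     pos=(-0.233,+0.063) vel=(+0.000,+0.000) ωy=+0.00 pitch=-90.0°

Key-timestep trajectory:
   step    t(s)  b1.x    b1.z    b1.vx   b1.vz   b2.x    b2.z    b2.vx   b2.vz   b3.x    b3.z    b3.vx   b3.vz 
     59  0.3010   +0.000  +0.036  +0.000  +0.000   -0.081  +0.076  -0.164  -0.458   -0.187  +0.068  -0.201  +0.028
    118  0.6020   +0.000  +0.036  +0.000  +0.000   -0.120  +0.063  +0.027  -0.007   -0.244  +0.068  -0.083  +0.033
    177  0.9031   +0.000  +0.036  +0.000  +0.000   -0.098  +0.055  -0.089  -0.055   -0.229  +0.065  -0.003  -0.001


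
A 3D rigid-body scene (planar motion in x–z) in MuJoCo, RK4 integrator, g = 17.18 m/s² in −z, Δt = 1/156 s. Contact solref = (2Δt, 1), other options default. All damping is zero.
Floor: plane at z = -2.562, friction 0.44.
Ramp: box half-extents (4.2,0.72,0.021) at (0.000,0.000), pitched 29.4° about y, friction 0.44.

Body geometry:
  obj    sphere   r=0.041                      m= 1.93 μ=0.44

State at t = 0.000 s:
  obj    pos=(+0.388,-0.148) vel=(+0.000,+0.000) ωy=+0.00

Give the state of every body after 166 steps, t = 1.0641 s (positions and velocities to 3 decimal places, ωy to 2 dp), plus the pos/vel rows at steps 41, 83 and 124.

State at t = 1.0641 s:
  obj    pos=(+3.359,-1.822) vel=(+5.584,-3.146) ωy=+156.33

Key-timestep trajectory:
   step    t(s)  obj.x    obj.z    obj.vx   obj.vz 
     41  0.2628   +0.570  -0.250  +1.379  -0.777
     83  0.5321   +1.131  -0.566  +2.792  -1.573
    124  0.7949   +2.046  -1.082  +4.171  -2.350


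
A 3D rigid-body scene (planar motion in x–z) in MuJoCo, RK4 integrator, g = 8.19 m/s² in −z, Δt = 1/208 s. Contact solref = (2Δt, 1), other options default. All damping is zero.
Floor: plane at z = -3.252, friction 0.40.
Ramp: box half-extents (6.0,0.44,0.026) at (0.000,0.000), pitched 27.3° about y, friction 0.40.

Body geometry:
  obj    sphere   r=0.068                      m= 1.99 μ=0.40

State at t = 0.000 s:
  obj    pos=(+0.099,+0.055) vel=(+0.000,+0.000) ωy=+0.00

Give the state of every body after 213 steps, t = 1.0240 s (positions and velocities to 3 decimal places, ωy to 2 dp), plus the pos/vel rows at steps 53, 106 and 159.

State at t = 1.0240 s:
  obj    pos=(+1.349,-0.591) vel=(+2.442,-1.260) ωy=+40.40

Key-timestep trajectory:
   step    t(s)  obj.x    obj.z    obj.vx   obj.vz 
     53  0.2548   +0.176  +0.015  +0.608  -0.314
    106  0.5096   +0.409  -0.105  +1.215  -0.627
    159  0.7644   +0.796  -0.305  +1.823  -0.941


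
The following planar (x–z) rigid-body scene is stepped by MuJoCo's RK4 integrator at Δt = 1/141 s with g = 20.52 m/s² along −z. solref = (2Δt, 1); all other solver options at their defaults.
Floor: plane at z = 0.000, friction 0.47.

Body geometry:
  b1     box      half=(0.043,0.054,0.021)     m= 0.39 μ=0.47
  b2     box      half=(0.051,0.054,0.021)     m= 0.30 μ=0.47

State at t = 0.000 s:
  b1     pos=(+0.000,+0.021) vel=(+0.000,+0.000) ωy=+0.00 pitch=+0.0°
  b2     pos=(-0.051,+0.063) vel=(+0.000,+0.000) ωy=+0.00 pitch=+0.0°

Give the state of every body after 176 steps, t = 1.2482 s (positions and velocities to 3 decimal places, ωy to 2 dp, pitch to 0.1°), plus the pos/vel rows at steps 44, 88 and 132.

State at t = 1.2482 s:
  b1     pos=(+0.001,+0.021) vel=(+0.001,+0.000) ωy=+0.00 pitch=+0.0°
  b2     pos=(-0.063,+0.051) vel=(+0.000,-0.001) ωy=+0.03 pitch=-44.8°

Key-timestep trajectory:
   step    t(s)  b1.x    b1.z    b1.vx   b1.vz   b2.x    b2.z    b2.vx   b2.vz 
     44  0.3121   +0.000  +0.021  +0.001  +0.000   -0.062  +0.051  -0.047  +0.005
     88  0.6241   +0.000  +0.021  +0.001  +0.000   -0.063  +0.051  +0.000  -0.001
    132  0.9362   +0.001  +0.021  +0.001  +0.000   -0.063  +0.051  +0.000  -0.001


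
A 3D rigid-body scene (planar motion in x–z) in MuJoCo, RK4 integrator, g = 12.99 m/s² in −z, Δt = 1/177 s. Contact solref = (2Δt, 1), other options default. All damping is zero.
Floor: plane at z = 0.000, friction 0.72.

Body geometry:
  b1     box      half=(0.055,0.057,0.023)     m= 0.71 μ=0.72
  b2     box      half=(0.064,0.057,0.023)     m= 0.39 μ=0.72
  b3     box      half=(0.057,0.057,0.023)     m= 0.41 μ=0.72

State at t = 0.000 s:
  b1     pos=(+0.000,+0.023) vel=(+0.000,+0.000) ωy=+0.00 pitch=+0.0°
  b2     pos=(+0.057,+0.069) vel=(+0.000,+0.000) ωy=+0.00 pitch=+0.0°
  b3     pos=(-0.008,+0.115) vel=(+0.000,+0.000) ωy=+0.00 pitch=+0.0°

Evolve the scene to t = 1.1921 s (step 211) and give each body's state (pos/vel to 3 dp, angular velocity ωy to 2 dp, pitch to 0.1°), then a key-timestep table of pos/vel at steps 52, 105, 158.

State at t = 1.1921 s:
  b1     pos=(+0.000,+0.023) vel=(+0.000,+0.000) ωy=+0.00 pitch=+0.0°
  b2     pos=(+0.072,+0.061) vel=(+0.000,-0.001) ωy=-0.02 pitch=+44.1°
  b3     pos=(-0.136,+0.023) vel=(+0.000,+0.000) ωy=+0.00 pitch=+180.0°

Key-timestep trajectory:
   step    t(s)  b1.x    b1.z    b1.vx   b1.vz   b2.x    b2.z    b2.vx   b2.vz   b3.x    b3.z    b3.vx   b3.vz 
     52  0.2938   +0.000  +0.023  +0.000  -0.001   +0.057  +0.069  +0.004  -0.001   -0.027  +0.104  -0.191  -0.071
    105  0.5932   +0.000  +0.023  +0.000  +0.000   +0.076  +0.063  -0.051  -0.017   -0.065  +0.103  -0.274  -0.107
    158  0.8927   +0.000  +0.023  +0.000  +0.000   +0.072  +0.061  +0.000  -0.001   -0.136  +0.023  +0.000  +0.000


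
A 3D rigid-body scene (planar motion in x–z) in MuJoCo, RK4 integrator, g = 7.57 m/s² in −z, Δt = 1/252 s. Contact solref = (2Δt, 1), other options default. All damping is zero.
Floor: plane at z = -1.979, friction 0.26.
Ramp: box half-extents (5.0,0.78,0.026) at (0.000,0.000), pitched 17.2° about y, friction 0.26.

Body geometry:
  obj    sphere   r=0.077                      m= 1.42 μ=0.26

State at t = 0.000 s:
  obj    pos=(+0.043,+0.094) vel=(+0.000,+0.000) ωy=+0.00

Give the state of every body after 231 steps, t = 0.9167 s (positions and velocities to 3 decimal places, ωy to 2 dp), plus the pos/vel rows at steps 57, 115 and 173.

State at t = 0.9167 s:
  obj    pos=(+0.685,-0.104) vel=(+1.400,-0.433) ωy=+19.03

Key-timestep trajectory:
   step    t(s)  obj.x    obj.z    obj.vx   obj.vz 
     57  0.2262   +0.082  +0.082  +0.346  -0.107
    115  0.4563   +0.202  +0.045  +0.697  -0.216
    173  0.6865   +0.403  -0.017  +1.049  -0.325


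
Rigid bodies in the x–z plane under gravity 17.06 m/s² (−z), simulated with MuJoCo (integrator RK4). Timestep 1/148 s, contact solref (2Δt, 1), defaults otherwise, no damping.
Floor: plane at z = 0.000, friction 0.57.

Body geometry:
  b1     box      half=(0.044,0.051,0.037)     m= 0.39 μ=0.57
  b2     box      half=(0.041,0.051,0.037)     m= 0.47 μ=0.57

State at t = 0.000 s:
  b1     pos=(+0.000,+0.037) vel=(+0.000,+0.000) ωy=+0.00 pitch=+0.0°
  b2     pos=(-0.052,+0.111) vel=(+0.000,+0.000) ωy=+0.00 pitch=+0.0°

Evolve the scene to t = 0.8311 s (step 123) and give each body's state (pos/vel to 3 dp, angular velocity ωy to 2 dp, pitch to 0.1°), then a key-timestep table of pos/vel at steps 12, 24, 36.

State at t = 0.8311 s:
  b1     pos=(+0.000,+0.037) vel=(+0.000,+0.000) ωy=+0.00 pitch=+0.0°
  b2     pos=(-0.097,+0.041) vel=(+0.000,+0.000) ωy=+0.00 pitch=-90.0°

Key-timestep trajectory:
   step    t(s)  b1.x    b1.z    b1.vx   b1.vz   b2.x    b2.z    b2.vx   b2.vz 
     12  0.0811   +0.000  +0.037  +0.001  +0.001   -0.059  +0.108  -0.203  -0.084
     24  0.1622   +0.000  +0.037  +0.000  +0.000   -0.084  +0.078  -0.348  -0.898
     36  0.2432   +0.000  +0.037  +0.000  +0.000   -0.098  +0.040  +0.046  +0.075
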